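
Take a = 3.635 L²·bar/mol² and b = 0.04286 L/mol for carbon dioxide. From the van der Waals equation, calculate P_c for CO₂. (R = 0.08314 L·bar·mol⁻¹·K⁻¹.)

For a van der Waals gas, P_c = a/(27b²).
P_c = 3.635/(27×(0.04286)²) = 3.635/0.049598 = 73.29 bar

P_c ≈ 73.29 bar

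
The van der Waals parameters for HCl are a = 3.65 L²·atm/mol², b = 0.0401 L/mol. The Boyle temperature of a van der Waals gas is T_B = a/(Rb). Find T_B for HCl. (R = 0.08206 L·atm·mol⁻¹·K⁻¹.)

For a van der Waals gas the second virial coefficient B₂ = b − a/(RT) vanishes at T_B = a/(Rb).
T_B = 3.65/(0.08206×0.0401) = 3.65/0.0032906 = 1109 K

T_B ≈ 1109 K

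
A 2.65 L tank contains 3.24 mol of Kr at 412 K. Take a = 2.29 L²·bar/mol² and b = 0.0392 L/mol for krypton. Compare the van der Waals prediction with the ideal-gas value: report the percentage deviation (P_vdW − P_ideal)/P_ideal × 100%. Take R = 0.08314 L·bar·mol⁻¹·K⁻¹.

Ideal: P_ideal = nRT/V = (3.24)(0.08314)(412)/2.65 = 41.8800 bar
vdW: P = nRT/(V − nb) − a n²/V² = 110.982/2.52299 − 24.0395/7.02250 = 43.9883 − 3.42321 = 40.5651 bar
% deviation = (40.5651 − 41.8800)/41.8800 × 100% = -3.14%

-3.14 %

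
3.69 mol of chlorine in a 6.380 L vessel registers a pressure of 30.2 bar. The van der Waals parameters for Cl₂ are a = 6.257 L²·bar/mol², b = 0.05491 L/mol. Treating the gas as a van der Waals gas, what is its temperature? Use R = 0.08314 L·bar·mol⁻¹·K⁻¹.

T = (P + a n²/V²)(V − nb)/(nR)
P + a n²/V² = 30.2 + (6.257)(3.69)²/(6.380)² = 32.293 bar
V − nb = 6.380 − (3.69)(0.05491) = 6.1774 L
T = (32.293)(6.1774)/((3.69)(0.08314)) = 650.2 K

T ≈ 650.2 K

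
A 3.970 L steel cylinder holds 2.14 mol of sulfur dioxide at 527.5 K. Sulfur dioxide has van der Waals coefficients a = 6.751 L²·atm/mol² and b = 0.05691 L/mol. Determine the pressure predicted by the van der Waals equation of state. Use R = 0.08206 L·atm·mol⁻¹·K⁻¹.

P = nRT/(V − nb) − a n²/V²
nRT/(V − nb) = (2.14)(0.08206)(527.5)/(3.970 − 2.14×0.05691) = 92.633/3.8482 = 24.072 atm
a n²/V² = (6.751)(2.14)²/(3.970)² = 1.9616 atm
P = 24.072 − 1.9616 = 22.11 atm

P ≈ 22.11 atm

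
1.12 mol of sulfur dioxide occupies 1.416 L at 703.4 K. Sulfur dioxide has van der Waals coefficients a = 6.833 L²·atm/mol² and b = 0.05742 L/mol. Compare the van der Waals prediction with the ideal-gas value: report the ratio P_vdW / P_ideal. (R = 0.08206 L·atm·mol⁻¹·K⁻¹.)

Ideal: P_ideal = nRT/V = (1.12)(0.08206)(703.4)/1.416 = 45.6550 atm
vdW: P = nRT/(V − nb) − a n²/V² = 64.6475/1.35169 − 8.57132/2.00506 = 47.8272 − 4.27484 = 43.5524 atm
Ratio = 43.5524/45.6550 = 0.9539

P_vdW / P_ideal ≈ 0.9539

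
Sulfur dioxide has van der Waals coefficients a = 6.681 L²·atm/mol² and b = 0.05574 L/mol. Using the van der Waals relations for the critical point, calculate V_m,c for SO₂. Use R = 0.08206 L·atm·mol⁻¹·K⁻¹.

V_m,c ≈ 0.1672 L/mol

For a van der Waals gas, V_m,c = 3b.
V_m,c = 3×0.05574 = 0.1672 L/mol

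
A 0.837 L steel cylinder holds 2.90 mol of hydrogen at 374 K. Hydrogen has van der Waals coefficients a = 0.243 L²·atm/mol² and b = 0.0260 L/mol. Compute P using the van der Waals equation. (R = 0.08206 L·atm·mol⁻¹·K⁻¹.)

P ≈ 113.9 atm

P = nRT/(V − nb) − a n²/V²
nRT/(V − nb) = (2.90)(0.08206)(374)/(0.837 − 2.90×0.0260) = 89.002/0.76160 = 116.86 atm
a n²/V² = (0.243)(2.90)²/(0.837)² = 2.9171 atm
P = 116.86 − 2.9171 = 113.9 atm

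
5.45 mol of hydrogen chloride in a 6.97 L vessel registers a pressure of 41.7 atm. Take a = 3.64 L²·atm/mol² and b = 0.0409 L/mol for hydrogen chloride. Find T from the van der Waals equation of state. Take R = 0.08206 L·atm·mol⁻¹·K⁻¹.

T = (P + a n²/V²)(V − nb)/(nR)
P + a n²/V² = 41.7 + (3.64)(5.45)²/(6.97)² = 43.926 atm
V − nb = 6.97 − (5.45)(0.0409) = 6.7471 L
T = (43.926)(6.7471)/((5.45)(0.08206)) = 662.7 K

T ≈ 662.7 K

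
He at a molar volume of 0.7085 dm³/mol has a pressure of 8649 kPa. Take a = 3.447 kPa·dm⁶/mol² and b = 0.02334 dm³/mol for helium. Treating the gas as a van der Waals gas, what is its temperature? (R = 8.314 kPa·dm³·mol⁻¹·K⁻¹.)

T ≈ 713.3 K

T = (P + a/V_m²)(V_m − b)/R
P + a/V_m² = 8649 + 3.447/(0.7085)² = 8655.9 kPa
V_m − b = 0.7085 − 0.02334 = 0.68516 dm³/mol
T = (8655.9)(0.68516)/8.314 = 713.3 K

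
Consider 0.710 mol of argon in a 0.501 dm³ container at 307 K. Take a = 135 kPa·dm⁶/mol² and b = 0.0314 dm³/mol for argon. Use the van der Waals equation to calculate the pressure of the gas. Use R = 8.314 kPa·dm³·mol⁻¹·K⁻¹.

P ≈ 3514 kPa

P = nRT/(V − nb) − a n²/V²
nRT/(V − nb) = (0.710)(8.314)(307)/(0.501 − 0.710×0.0314) = 1812.2/0.47871 = 3785.6 kPa
a n²/V² = (135)(0.710)²/(0.501)² = 271.13 kPa
P = 3785.6 − 271.13 = 3514 kPa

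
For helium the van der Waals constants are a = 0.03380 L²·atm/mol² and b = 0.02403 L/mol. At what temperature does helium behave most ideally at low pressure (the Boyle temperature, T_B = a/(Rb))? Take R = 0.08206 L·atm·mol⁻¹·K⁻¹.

T_B ≈ 17.14 K

For a van der Waals gas the second virial coefficient B₂ = b − a/(RT) vanishes at T_B = a/(Rb).
T_B = 0.03380/(0.08206×0.02403) = 0.03380/0.0019719 = 17.14 K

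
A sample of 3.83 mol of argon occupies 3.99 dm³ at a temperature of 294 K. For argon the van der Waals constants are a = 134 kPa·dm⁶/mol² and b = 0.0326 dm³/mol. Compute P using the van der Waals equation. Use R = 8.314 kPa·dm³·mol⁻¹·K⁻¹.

P = nRT/(V − nb) − a n²/V²
nRT/(V − nb) = (3.83)(8.314)(294)/(3.99 − 3.83×0.0326) = 9361.7/3.8651 = 2422.1 kPa
a n²/V² = (134)(3.83)²/(3.99)² = 123.47 kPa
P = 2422.1 − 123.47 = 2299 kPa

P ≈ 2299 kPa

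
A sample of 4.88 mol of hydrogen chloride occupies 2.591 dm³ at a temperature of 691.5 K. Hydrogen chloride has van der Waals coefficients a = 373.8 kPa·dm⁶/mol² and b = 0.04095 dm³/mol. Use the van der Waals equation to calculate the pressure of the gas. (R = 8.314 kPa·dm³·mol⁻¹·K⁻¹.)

P = nRT/(V − nb) − a n²/V²
nRT/(V − nb) = (4.88)(8.314)(691.5)/(2.591 − 4.88×0.04095) = 28056/2.3912 = 11733 kPa
a n²/V² = (373.8)(4.88)²/(2.591)² = 1326.0 kPa
P = 11733 − 1326.0 = 10407 kPa

P ≈ 10407 kPa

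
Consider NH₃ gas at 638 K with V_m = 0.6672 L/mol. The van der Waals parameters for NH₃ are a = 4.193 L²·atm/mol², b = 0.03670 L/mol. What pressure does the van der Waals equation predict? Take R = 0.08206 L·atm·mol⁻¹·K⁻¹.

P = RT/(V_m − b) − a/V_m²
RT/(V_m − b) = (0.08206)(638)/(0.6672 − 0.03670) = 52.354/0.63050 = 83.036 atm
a/V_m² = 4.193/(0.6672)² = 9.4192 atm
P = 83.036 − 9.4192 = 73.62 atm

P ≈ 73.62 atm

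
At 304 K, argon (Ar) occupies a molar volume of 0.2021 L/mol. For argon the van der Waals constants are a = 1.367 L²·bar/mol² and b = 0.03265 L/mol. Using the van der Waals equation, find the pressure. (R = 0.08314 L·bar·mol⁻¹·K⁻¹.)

P = RT/(V_m − b) − a/V_m²
RT/(V_m − b) = (0.08314)(304)/(0.2021 − 0.03265) = 25.275/0.16945 = 149.16 bar
a/V_m² = 1.367/(0.2021)² = 33.468 bar
P = 149.16 − 33.468 = 115.7 bar

P ≈ 115.7 bar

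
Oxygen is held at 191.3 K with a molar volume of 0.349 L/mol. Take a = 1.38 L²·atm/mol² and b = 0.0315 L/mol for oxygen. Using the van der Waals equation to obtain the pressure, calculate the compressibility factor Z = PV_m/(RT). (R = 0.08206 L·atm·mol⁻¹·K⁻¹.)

Z ≈ 0.8473

P = RT/(V_m − b) − a/V_m² = (0.08206)(191.3)/(0.349 − 0.0315) − 1.38/(0.349)²
  = 15.698/0.31750 − 11.330 = 49.443 − 11.330 = 38.113 atm
Z = PV_m/(RT) = (38.113)(0.349)/((0.08206)(191.3)) = 13.301/15.698 = 0.8473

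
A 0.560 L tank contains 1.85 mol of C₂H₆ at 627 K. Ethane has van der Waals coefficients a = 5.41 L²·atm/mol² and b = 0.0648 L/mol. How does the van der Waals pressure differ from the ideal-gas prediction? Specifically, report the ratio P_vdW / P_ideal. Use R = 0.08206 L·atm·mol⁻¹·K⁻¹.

P_vdW / P_ideal ≈ 0.9250

Ideal: P_ideal = nRT/V = (1.85)(0.08206)(627)/0.560 = 169.974 atm
vdW: P = nRT/(V − nb) − a n²/V² = 95.1855/0.440120 − 18.5157/0.313600 = 216.272 − 59.0424 = 157.230 atm
Ratio = 157.230/169.974 = 0.9250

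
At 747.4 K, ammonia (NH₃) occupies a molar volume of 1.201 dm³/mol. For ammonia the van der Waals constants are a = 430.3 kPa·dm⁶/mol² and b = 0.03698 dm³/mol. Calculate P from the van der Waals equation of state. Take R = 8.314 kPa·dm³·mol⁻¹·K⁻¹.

P = RT/(V_m − b) − a/V_m²
RT/(V_m − b) = (8.314)(747.4)/(1.201 − 0.03698) = 6213.9/1.1640 = 5338.4 kPa
a/V_m² = 430.3/(1.201)² = 298.32 kPa
P = 5338.4 − 298.32 = 5040 kPa

P ≈ 5040 kPa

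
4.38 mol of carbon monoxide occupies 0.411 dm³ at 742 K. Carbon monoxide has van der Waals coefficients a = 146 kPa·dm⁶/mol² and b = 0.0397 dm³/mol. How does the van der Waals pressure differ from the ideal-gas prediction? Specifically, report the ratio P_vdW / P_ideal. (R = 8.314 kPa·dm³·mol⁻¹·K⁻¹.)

Ideal: P_ideal = nRT/V = (4.38)(8.314)(742)/0.411 = 65742.5 kPa
vdW: P = nRT/(V − nb) − a n²/V² = 27020.2/0.237114 − 2800.92/0.168921 = 113954 − 16581.2 = 97373 kPa
Ratio = 97373/65742.5 = 1.481

P_vdW / P_ideal ≈ 1.481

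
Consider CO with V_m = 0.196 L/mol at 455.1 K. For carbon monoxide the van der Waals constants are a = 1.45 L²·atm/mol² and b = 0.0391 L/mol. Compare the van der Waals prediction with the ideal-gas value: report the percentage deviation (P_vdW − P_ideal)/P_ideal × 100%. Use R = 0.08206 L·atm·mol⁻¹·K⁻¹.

5.11 %

Ideal: P_ideal = RT/V_m = (0.08206)(455.1)/0.196 = 190.538 atm
vdW: P = RT/(V_m − b) − a/V_m² = 37.3455/0.156900 − 1.45/0.0384160 = 238.021 − 37.7447 = 200.276 atm
% deviation = (200.276 − 190.538)/190.538 × 100% = 5.11%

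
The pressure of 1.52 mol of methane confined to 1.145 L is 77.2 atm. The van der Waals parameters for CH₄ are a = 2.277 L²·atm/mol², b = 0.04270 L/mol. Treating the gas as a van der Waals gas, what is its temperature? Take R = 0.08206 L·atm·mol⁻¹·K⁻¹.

T ≈ 703.3 K

T = (P + a n²/V²)(V − nb)/(nR)
P + a n²/V² = 77.2 + (2.277)(1.52)²/(1.145)² = 81.213 atm
V − nb = 1.145 − (1.52)(0.04270) = 1.0801 L
T = (81.213)(1.0801)/((1.52)(0.08206)) = 703.3 K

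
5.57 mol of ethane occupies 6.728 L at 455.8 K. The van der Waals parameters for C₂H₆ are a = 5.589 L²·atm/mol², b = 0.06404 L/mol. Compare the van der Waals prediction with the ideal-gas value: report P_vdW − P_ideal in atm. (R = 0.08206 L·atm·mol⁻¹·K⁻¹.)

Ideal: P_ideal = nRT/V = (5.57)(0.08206)(455.8)/6.728 = 30.9653 atm
vdW: P = nRT/(V − nb) − a n²/V² = 208.334/6.37130 − 173.398/45.2660 = 32.6988 − 3.83065 = 28.8682 atm
ΔP = 28.8682 − 30.9653 = -2.097 atm

ΔP ≈ -2.097 atm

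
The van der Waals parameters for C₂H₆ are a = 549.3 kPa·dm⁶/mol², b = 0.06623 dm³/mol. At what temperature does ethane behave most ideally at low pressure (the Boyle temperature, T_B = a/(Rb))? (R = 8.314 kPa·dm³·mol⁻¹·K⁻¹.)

T_B ≈ 997.6 K

For a van der Waals gas the second virial coefficient B₂ = b − a/(RT) vanishes at T_B = a/(Rb).
T_B = 549.3/(8.314×0.06623) = 549.3/0.55064 = 997.6 K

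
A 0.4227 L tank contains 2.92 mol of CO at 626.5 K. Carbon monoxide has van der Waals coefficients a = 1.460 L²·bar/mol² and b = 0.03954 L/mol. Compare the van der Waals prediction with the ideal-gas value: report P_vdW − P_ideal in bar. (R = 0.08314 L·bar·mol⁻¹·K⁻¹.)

Ideal: P_ideal = nRT/V = (2.92)(0.08314)(626.5)/0.4227 = 359.817 bar
vdW: P = nRT/(V − nb) − a n²/V² = 152.095/0.307243 − 12.4485/0.178675 = 495.032 − 69.6712 = 425.361 bar
ΔP = 425.361 − 359.817 = 65.54 bar

ΔP ≈ 65.54 bar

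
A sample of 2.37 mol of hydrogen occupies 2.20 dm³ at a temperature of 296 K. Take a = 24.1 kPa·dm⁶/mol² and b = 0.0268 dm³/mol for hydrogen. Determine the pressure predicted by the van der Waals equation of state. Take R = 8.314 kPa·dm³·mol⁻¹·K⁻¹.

P ≈ 2702 kPa

P = nRT/(V − nb) − a n²/V²
nRT/(V − nb) = (2.37)(8.314)(296)/(2.20 − 2.37×0.0268) = 5832.4/2.1365 = 2729.9 kPa
a n²/V² = (24.1)(2.37)²/(2.20)² = 27.968 kPa
P = 2729.9 − 27.968 = 2702 kPa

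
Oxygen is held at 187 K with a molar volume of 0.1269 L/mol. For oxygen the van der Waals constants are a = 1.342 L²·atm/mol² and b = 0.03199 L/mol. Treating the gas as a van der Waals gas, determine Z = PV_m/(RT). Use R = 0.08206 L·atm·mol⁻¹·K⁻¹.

P = RT/(V_m − b) − a/V_m² = (0.08206)(187)/(0.1269 − 0.03199) − 1.342/(0.1269)²
  = 15.345/0.094910 − 83.335 = 161.68 − 83.335 = 78.35 atm
Z = PV_m/(RT) = (78.35)(0.1269)/((0.08206)(187)) = 9.9426/15.345 = 0.6479

Z ≈ 0.6479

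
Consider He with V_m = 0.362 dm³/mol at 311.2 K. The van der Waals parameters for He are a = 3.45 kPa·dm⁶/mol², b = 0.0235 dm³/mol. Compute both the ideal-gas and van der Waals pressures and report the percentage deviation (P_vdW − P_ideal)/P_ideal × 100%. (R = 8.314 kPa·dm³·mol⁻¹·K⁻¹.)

Ideal: P_ideal = RT/V_m = (8.314)(311.2)/0.362 = 7147.28 kPa
vdW: P = RT/(V_m − b) − a/V_m² = 2587.32/0.338500 − 3.45/0.131044 = 7643.49 − 26.3270 = 7617.16 kPa
% deviation = (7617.16 − 7147.28)/7147.28 × 100% = 6.57%

6.57 %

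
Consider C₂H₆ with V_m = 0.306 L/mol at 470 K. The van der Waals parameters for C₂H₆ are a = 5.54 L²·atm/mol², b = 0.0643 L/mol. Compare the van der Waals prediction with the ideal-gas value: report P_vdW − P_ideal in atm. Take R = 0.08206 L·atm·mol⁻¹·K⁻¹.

Ideal: P_ideal = RT/V_m = (0.08206)(470)/0.306 = 126.040 atm
vdW: P = RT/(V_m − b) − a/V_m² = 38.5682/0.241700 − 5.54/0.0936360 = 159.571 − 59.1653 = 100.406 atm
ΔP = 100.406 − 126.040 = -25.63 atm

ΔP ≈ -25.63 atm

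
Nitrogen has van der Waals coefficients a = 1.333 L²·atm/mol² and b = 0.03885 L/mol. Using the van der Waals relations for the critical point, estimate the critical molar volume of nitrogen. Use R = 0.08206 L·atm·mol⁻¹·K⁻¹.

V_m,c ≈ 0.1166 L/mol

For a van der Waals gas, V_m,c = 3b.
V_m,c = 3×0.03885 = 0.1166 L/mol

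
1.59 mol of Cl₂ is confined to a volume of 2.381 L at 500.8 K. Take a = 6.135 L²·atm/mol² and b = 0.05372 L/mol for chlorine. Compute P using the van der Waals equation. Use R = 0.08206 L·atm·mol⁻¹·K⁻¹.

P ≈ 25.73 atm

P = nRT/(V − nb) − a n²/V²
nRT/(V − nb) = (1.59)(0.08206)(500.8)/(2.381 − 1.59×0.05372) = 65.342/2.2956 = 28.464 atm
a n²/V² = (6.135)(1.59)²/(2.381)² = 2.7358 atm
P = 28.464 − 2.7358 = 25.73 atm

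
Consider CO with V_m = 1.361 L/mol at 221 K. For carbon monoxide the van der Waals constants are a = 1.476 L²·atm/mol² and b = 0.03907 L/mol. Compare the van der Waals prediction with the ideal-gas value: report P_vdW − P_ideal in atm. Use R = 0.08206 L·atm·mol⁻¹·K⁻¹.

ΔP ≈ -0.403 atm

Ideal: P_ideal = RT/V_m = (0.08206)(221)/1.361 = 13.3250 atm
vdW: P = RT/(V_m − b) − a/V_m² = 18.1353/1.32193 − 1.476/1.85232 = 13.7188 − 0.796839 = 12.9220 atm
ΔP = 12.9220 − 13.3250 = -0.403 atm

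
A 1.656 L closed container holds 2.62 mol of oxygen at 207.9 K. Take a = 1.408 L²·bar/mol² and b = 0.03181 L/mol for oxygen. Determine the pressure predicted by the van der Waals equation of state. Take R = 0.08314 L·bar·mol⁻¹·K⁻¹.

P ≈ 25.27 bar

P = nRT/(V − nb) − a n²/V²
nRT/(V − nb) = (2.62)(0.08314)(207.9)/(1.656 − 2.62×0.03181) = 45.286/1.5727 = 28.795 bar
a n²/V² = (1.408)(2.62)²/(1.656)² = 3.5244 bar
P = 28.795 − 3.5244 = 25.27 bar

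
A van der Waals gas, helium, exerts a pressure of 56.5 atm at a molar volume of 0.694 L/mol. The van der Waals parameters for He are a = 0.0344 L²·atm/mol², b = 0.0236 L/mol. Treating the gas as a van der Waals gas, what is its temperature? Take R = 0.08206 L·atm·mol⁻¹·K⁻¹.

T = (P + a/V_m²)(V_m − b)/R
P + a/V_m² = 56.5 + 0.0344/(0.694)² = 56.571 atm
V_m − b = 0.694 − 0.0236 = 0.67040 L/mol
T = (56.571)(0.67040)/0.08206 = 462.2 K

T ≈ 462.2 K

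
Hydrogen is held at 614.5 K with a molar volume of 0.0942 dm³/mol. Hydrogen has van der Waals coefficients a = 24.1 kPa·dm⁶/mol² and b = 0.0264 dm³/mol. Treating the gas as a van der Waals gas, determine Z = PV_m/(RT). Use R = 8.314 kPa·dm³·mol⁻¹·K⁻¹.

P = RT/(V_m − b) − a/V_m² = (8.314)(614.5)/(0.0942 − 0.0264) − 24.1/(0.0942)²
  = 5109.0/0.067800 − 2715.9 = 75354 − 2715.9 = 72638 kPa
Z = PV_m/(RT) = (72638)(0.0942)/((8.314)(614.5)) = 6842.5/5109.0 = 1.339

Z ≈ 1.339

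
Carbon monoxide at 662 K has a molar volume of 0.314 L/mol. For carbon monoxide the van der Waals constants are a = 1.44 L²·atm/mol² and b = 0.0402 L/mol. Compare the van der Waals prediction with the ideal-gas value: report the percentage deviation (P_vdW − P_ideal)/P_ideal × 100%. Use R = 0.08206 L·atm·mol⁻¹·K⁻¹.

6.24 %

Ideal: P_ideal = RT/V_m = (0.08206)(662)/0.314 = 173.005 atm
vdW: P = RT/(V_m − b) − a/V_m² = 54.3237/0.273800 − 1.44/0.0985960 = 198.407 − 14.6051 = 183.802 atm
% deviation = (183.802 − 173.005)/173.005 × 100% = 6.24%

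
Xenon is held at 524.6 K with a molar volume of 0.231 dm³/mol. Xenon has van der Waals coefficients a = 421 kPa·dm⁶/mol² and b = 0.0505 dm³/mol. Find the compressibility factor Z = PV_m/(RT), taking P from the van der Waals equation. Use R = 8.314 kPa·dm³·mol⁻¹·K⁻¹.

Z ≈ 0.8619

P = RT/(V_m − b) − a/V_m² = (8.314)(524.6)/(0.231 − 0.0505) − 421/(0.231)²
  = 4361.5/0.18050 − 7889.7 = 24163 − 7889.7 = 16273 kPa
Z = PV_m/(RT) = (16273)(0.231)/((8.314)(524.6)) = 3759.1/4361.5 = 0.8619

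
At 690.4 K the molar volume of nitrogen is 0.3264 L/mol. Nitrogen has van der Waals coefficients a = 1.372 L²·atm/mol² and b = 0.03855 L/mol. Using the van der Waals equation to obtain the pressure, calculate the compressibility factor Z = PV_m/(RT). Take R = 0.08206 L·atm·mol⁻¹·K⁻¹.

Z ≈ 1.060

P = RT/(V_m − b) − a/V_m² = (0.08206)(690.4)/(0.3264 − 0.03855) − 1.372/(0.3264)²
  = 56.654/0.28785 − 12.878 = 196.82 − 12.878 = 183.94 atm
Z = PV_m/(RT) = (183.94)(0.3264)/((0.08206)(690.4)) = 60.038/56.654 = 1.060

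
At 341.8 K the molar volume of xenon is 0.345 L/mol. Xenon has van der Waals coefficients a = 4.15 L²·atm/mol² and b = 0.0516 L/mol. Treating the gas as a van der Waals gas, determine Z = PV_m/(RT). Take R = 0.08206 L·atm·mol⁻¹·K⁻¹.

Z ≈ 0.7470

P = RT/(V_m − b) − a/V_m² = (0.08206)(341.8)/(0.345 − 0.0516) − 4.15/(0.345)²
  = 28.048/0.29340 − 34.867 = 95.596 − 34.867 = 60.729 atm
Z = PV_m/(RT) = (60.729)(0.345)/((0.08206)(341.8)) = 20.952/28.048 = 0.7470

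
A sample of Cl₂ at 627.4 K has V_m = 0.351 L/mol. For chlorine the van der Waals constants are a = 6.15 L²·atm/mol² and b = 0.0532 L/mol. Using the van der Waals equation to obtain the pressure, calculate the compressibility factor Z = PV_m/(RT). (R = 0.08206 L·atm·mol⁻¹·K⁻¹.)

Z ≈ 0.8383

P = RT/(V_m − b) − a/V_m² = (0.08206)(627.4)/(0.351 − 0.0532) − 6.15/(0.351)²
  = 51.484/0.29780 − 49.918 = 172.88 − 49.918 = 122.96 atm
Z = PV_m/(RT) = (122.96)(0.351)/((0.08206)(627.4)) = 43.159/51.484 = 0.8383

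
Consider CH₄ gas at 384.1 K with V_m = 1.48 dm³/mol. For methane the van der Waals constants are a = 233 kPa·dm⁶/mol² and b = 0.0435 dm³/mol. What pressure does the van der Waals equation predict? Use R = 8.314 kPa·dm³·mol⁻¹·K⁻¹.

P ≈ 2117 kPa

P = RT/(V_m − b) − a/V_m²
RT/(V_m − b) = (8.314)(384.1)/(1.48 − 0.0435) = 3193.4/1.4365 = 2223.0 kPa
a/V_m² = 233/(1.48)² = 106.37 kPa
P = 2223.0 − 106.37 = 2117 kPa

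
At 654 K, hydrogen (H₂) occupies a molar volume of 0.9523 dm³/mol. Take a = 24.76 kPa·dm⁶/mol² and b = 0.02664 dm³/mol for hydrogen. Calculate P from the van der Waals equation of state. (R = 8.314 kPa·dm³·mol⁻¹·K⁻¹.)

P ≈ 5847 kPa

P = RT/(V_m − b) − a/V_m²
RT/(V_m − b) = (8.314)(654)/(0.9523 − 0.02664) = 5437.4/0.92566 = 5874.1 kPa
a/V_m² = 24.76/(0.9523)² = 27.303 kPa
P = 5874.1 − 27.303 = 5847 kPa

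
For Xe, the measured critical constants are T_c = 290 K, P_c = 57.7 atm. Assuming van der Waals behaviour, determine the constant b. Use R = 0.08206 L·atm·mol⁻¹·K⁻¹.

From T_c = 8a/(27Rb) and P_c = a/(27b²): b = R T_c/(8 P_c).
b = (0.08206)(290)/(8×57.7) = 23.797/461.60 = 0.05155 L/mol

b ≈ 0.05155 L/mol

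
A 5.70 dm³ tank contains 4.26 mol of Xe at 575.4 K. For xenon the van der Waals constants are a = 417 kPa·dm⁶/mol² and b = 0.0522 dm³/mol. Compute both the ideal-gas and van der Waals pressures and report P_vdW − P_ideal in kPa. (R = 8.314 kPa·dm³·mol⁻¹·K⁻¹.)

ΔP ≈ -87.8 kPa

Ideal: P_ideal = nRT/V = (4.26)(8.314)(575.4)/5.70 = 3575.32 kPa
vdW: P = nRT/(V − nb) − a n²/V² = 20379.3/5.47763 − 7567.55/32.4900 = 3720.46 − 232.919 = 3487.54 kPa
ΔP = 3487.54 − 3575.32 = -87.8 kPa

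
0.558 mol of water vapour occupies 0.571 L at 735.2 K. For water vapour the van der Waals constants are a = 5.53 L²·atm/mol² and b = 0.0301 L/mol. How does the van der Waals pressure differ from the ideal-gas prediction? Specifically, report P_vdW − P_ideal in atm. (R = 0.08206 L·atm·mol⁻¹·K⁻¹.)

Ideal: P_ideal = nRT/V = (0.558)(0.08206)(735.2)/0.571 = 58.9570 atm
vdW: P = nRT/(V − nb) − a n²/V² = 33.6644/0.554204 − 1.72184/0.326041 = 60.7437 − 5.28105 = 55.4627 atm
ΔP = 55.4627 − 58.9570 = -3.494 atm

ΔP ≈ -3.494 atm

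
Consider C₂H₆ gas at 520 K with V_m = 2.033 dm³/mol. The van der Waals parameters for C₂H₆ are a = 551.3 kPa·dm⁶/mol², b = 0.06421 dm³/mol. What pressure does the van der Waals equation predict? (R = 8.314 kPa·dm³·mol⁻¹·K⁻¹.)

P ≈ 2063 kPa

P = RT/(V_m − b) − a/V_m²
RT/(V_m − b) = (8.314)(520)/(2.033 − 0.06421) = 4323.3/1.9688 = 2195.9 kPa
a/V_m² = 551.3/(2.033)² = 133.39 kPa
P = 2195.9 − 133.39 = 2063 kPa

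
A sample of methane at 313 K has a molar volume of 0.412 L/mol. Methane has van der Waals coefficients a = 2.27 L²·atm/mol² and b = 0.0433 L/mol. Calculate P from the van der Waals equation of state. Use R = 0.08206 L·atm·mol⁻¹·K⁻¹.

P = RT/(V_m − b) − a/V_m²
RT/(V_m − b) = (0.08206)(313)/(0.412 − 0.0433) = 25.685/0.36870 = 69.664 atm
a/V_m² = 2.27/(0.412)² = 13.373 atm
P = 69.664 − 13.373 = 56.29 atm

P ≈ 56.29 atm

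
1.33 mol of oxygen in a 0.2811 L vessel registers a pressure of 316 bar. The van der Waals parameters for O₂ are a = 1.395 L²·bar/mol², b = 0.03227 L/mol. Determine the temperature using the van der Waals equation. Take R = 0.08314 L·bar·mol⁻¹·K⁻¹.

T ≈ 747.9 K

T = (P + a n²/V²)(V − nb)/(nR)
P + a n²/V² = 316 + (1.395)(1.33)²/(0.2811)² = 347.23 bar
V − nb = 0.2811 − (1.33)(0.03227) = 0.23818 L
T = (347.23)(0.23818)/((1.33)(0.08314)) = 747.9 K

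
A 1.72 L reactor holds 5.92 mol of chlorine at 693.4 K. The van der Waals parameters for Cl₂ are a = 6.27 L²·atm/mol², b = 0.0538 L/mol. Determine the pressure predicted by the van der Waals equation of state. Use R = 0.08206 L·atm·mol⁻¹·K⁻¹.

P ≈ 166.1 atm

P = nRT/(V − nb) − a n²/V²
nRT/(V − nb) = (5.92)(0.08206)(693.4)/(1.72 − 5.92×0.0538) = 336.85/1.4015 = 240.35 atm
a n²/V² = (6.27)(5.92)²/(1.72)² = 74.277 atm
P = 240.35 − 74.277 = 166.1 atm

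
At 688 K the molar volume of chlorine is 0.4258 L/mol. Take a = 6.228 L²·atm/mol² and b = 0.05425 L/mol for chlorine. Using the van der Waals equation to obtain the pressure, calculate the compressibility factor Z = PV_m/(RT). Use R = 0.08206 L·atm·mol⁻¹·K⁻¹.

P = RT/(V_m − b) − a/V_m² = (0.08206)(688)/(0.4258 − 0.05425) − 6.228/(0.4258)²
  = 56.457/0.37155 − 34.351 = 151.95 − 34.351 = 117.60 atm
Z = PV_m/(RT) = (117.60)(0.4258)/((0.08206)(688)) = 50.074/56.457 = 0.8869

Z ≈ 0.8869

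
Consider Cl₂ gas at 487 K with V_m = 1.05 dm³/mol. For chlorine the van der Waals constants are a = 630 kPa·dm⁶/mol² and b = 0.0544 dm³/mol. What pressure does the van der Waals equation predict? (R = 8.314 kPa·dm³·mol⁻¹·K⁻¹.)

P = RT/(V_m − b) − a/V_m²
RT/(V_m − b) = (8.314)(487)/(1.05 − 0.0544) = 4048.9/0.99560 = 4066.8 kPa
a/V_m² = 630/(1.05)² = 571.43 kPa
P = 4066.8 − 571.43 = 3495 kPa

P ≈ 3495 kPa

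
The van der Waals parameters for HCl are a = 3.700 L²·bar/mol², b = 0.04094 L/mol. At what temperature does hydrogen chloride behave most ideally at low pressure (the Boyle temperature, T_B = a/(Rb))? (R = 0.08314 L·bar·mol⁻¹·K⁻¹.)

For a van der Waals gas the second virial coefficient B₂ = b − a/(RT) vanishes at T_B = a/(Rb).
T_B = 3.700/(0.08314×0.04094) = 3.700/0.0034038 = 1087 K

T_B ≈ 1087 K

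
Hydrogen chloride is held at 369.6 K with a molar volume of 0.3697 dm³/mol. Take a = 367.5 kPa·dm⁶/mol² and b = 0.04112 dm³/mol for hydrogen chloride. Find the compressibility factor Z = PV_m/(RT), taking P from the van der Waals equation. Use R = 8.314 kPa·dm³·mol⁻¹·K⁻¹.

P = RT/(V_m − b) − a/V_m² = (8.314)(369.6)/(0.3697 − 0.04112) − 367.5/(0.3697)²
  = 3072.9/0.32858 − 2688.8 = 9352.1 − 2688.8 = 6663.3 kPa
Z = PV_m/(RT) = (6663.3)(0.3697)/((8.314)(369.6)) = 2463.4/3072.9 = 0.8017

Z ≈ 0.8017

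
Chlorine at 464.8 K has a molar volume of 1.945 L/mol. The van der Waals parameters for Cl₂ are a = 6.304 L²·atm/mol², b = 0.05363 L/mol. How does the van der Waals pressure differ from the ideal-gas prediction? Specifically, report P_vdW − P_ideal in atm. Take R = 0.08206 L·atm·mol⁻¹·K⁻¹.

Ideal: P_ideal = RT/V_m = (0.08206)(464.8)/1.945 = 19.6100 atm
vdW: P = RT/(V_m − b) − a/V_m² = 38.1415/1.89137 − 6.304/3.78303 = 20.1661 − 1.66639 = 18.4997 atm
ΔP = 18.4997 − 19.6100 = -1.110 atm

ΔP ≈ -1.110 atm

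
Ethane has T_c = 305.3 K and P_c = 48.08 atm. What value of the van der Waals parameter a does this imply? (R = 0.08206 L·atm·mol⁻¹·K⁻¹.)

From T_c = 8a/(27Rb) and P_c = a/(27b²): a = 27 R² T_c²/(64 P_c).
a = 27×(0.08206)²×(305.3)²/(64×48.08) = 16947/3077.1 = 5.507 L²·atm/mol²

a ≈ 5.507 L²·atm/mol²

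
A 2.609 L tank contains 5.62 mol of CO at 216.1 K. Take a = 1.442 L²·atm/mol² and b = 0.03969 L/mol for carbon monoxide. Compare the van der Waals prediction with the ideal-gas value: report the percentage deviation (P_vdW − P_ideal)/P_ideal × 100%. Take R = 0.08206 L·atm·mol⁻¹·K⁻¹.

-8.17 %

Ideal: P_ideal = nRT/V = (5.62)(0.08206)(216.1)/2.609 = 38.1987 atm
vdW: P = nRT/(V − nb) − a n²/V² = 99.6604/2.38594 − 45.5447/6.80688 = 41.7699 − 6.69098 = 35.0789 atm
% deviation = (35.0789 − 38.1987)/38.1987 × 100% = -8.17%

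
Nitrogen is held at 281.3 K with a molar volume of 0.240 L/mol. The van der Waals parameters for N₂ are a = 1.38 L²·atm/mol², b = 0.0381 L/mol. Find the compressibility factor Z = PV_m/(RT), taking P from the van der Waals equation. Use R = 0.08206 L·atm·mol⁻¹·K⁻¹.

P = RT/(V_m − b) − a/V_m² = (0.08206)(281.3)/(0.240 − 0.0381) − 1.38/(0.240)²
  = 23.083/0.20190 − 23.958 = 114.33 − 23.958 = 90.37 atm
Z = PV_m/(RT) = (90.37)(0.240)/((0.08206)(281.3)) = 21.689/23.083 = 0.9396

Z ≈ 0.9396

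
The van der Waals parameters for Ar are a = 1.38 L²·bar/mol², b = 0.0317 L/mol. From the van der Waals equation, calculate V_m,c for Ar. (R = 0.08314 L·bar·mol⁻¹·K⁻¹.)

For a van der Waals gas, V_m,c = 3b.
V_m,c = 3×0.0317 = 0.09510 L/mol

V_m,c ≈ 0.09510 L/mol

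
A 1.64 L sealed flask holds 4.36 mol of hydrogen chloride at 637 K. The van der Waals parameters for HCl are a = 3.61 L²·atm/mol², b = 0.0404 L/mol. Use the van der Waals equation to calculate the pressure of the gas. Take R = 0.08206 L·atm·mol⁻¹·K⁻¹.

P = nRT/(V − nb) − a n²/V²
nRT/(V − nb) = (4.36)(0.08206)(637)/(1.64 − 4.36×0.0404) = 227.91/1.4639 = 155.69 atm
a n²/V² = (3.61)(4.36)²/(1.64)² = 25.515 atm
P = 155.69 − 25.515 = 130.2 atm

P ≈ 130.2 atm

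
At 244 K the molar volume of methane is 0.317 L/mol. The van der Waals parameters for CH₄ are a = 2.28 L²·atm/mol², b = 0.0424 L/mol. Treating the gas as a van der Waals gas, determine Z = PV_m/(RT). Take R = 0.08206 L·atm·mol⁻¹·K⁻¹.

P = RT/(V_m − b) − a/V_m² = (0.08206)(244)/(0.317 − 0.0424) − 2.28/(0.317)²
  = 20.023/0.27460 − 22.689 = 72.917 − 22.689 = 50.228 atm
Z = PV_m/(RT) = (50.228)(0.317)/((0.08206)(244)) = 15.922/20.023 = 0.7952

Z ≈ 0.7952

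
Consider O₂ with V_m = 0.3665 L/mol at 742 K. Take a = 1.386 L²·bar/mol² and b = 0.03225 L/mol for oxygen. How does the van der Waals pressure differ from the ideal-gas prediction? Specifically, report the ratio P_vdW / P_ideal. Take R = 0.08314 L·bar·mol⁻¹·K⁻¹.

Ideal: P_ideal = RT/V_m = (0.08314)(742)/0.3665 = 168.322 bar
vdW: P = RT/(V_m − b) − a/V_m² = 61.6899/0.334250 − 1.386/0.134322 = 184.562 − 10.3185 = 174.244 bar
Ratio = 174.244/168.322 = 1.035

P_vdW / P_ideal ≈ 1.035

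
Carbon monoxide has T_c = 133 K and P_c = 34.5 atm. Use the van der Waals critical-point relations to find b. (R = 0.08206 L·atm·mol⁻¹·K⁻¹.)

b ≈ 0.03954 L/mol

From T_c = 8a/(27Rb) and P_c = a/(27b²): b = R T_c/(8 P_c).
b = (0.08206)(133)/(8×34.5) = 10.914/276.00 = 0.03954 L/mol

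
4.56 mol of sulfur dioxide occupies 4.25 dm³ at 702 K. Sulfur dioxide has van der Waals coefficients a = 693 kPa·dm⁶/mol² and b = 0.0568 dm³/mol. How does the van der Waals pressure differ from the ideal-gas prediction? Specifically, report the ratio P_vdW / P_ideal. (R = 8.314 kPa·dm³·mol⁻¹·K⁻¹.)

Ideal: P_ideal = nRT/V = (4.56)(8.314)(702)/4.25 = 6262.14 kPa
vdW: P = nRT/(V − nb) − a n²/V² = 26614.1/3.99099 − 14410.0/18.0625 = 6668.55 − 797.785 = 5870.77 kPa
Ratio = 5870.77/6262.14 = 0.9375

P_vdW / P_ideal ≈ 0.9375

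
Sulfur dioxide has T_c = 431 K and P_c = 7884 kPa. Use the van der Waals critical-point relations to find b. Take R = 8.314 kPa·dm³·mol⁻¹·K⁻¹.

From T_c = 8a/(27Rb) and P_c = a/(27b²): b = R T_c/(8 P_c).
b = (8.314)(431)/(8×7884) = 3583.3/63072 = 0.05681 dm³/mol

b ≈ 0.05681 dm³/mol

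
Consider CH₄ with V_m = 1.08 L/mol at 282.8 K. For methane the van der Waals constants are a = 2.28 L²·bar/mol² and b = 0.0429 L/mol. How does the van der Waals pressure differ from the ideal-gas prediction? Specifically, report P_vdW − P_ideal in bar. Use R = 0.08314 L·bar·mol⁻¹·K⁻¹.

ΔP ≈ -1.054 bar

Ideal: P_ideal = RT/V_m = (0.08314)(282.8)/1.08 = 21.7704 bar
vdW: P = RT/(V_m − b) − a/V_m² = 23.5120/1.03710 − 2.28/1.16640 = 22.6709 − 1.95473 = 20.7162 bar
ΔP = 20.7162 − 21.7704 = -1.054 bar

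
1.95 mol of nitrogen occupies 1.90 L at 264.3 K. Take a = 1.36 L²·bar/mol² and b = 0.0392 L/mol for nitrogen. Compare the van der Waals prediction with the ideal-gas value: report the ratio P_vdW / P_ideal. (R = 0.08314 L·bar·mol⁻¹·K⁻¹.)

Ideal: P_ideal = nRT/V = (1.95)(0.08314)(264.3)/1.90 = 22.5522 bar
vdW: P = nRT/(V − nb) − a n²/V² = 42.8491/1.82356 − 5.17140/3.61000 = 23.4975 − 1.43252 = 22.0650 bar
Ratio = 22.0650/22.5522 = 0.9784

P_vdW / P_ideal ≈ 0.9784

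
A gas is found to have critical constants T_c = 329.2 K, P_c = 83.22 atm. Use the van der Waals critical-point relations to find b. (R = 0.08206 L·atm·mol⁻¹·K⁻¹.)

b ≈ 0.04058 L/mol

From T_c = 8a/(27Rb) and P_c = a/(27b²): b = R T_c/(8 P_c).
b = (0.08206)(329.2)/(8×83.22) = 27.014/665.76 = 0.04058 L/mol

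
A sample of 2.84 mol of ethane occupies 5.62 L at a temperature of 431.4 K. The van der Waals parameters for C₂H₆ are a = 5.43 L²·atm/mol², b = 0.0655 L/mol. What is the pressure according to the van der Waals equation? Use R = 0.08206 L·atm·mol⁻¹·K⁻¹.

P ≈ 17.12 atm

P = nRT/(V − nb) − a n²/V²
nRT/(V − nb) = (2.84)(0.08206)(431.4)/(5.62 − 2.84×0.0655) = 100.54/5.4340 = 18.502 atm
a n²/V² = (5.43)(2.84)²/(5.62)² = 1.3866 atm
P = 18.502 − 1.3866 = 17.12 atm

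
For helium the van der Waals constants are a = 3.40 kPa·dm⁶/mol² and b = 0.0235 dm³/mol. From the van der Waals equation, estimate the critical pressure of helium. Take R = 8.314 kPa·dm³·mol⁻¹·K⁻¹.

For a van der Waals gas, P_c = a/(27b²).
P_c = 3.40/(27×(0.0235)²) = 3.40/0.014911 = 228.0 kPa

P_c ≈ 228.0 kPa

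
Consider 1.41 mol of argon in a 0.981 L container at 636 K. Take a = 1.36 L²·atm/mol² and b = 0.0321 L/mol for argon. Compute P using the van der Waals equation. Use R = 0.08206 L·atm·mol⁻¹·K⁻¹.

P ≈ 75.83 atm

P = nRT/(V − nb) − a n²/V²
nRT/(V − nb) = (1.41)(0.08206)(636)/(0.981 − 1.41×0.0321) = 73.588/0.93574 = 78.642 atm
a n²/V² = (1.36)(1.41)²/(0.981)² = 2.8096 atm
P = 78.642 − 2.8096 = 75.83 atm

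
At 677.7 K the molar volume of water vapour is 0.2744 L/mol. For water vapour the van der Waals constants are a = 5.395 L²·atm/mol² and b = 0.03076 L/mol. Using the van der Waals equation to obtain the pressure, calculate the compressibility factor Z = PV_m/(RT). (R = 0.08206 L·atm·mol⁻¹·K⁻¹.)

Z ≈ 0.7727

P = RT/(V_m − b) − a/V_m² = (0.08206)(677.7)/(0.2744 − 0.03076) − 5.395/(0.2744)²
  = 55.612/0.24364 − 71.651 = 228.25 − 71.651 = 156.60 atm
Z = PV_m/(RT) = (156.60)(0.2744)/((0.08206)(677.7)) = 42.971/55.612 = 0.7727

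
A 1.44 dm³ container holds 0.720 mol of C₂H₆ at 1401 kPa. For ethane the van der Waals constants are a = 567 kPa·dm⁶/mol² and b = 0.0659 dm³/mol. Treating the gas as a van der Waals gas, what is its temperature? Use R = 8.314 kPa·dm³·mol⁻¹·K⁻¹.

T ≈ 358.9 K

T = (P + a n²/V²)(V − nb)/(nR)
P + a n²/V² = 1401 + (567)(0.720)²/(1.44)² = 1542.8 kPa
V − nb = 1.44 − (0.720)(0.0659) = 1.3926 dm³
T = (1542.8)(1.3926)/((0.720)(8.314)) = 358.9 K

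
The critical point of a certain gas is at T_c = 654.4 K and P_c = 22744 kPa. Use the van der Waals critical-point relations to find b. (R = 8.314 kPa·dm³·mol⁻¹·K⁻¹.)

b ≈ 0.02990 dm³/mol

From T_c = 8a/(27Rb) and P_c = a/(27b²): b = R T_c/(8 P_c).
b = (8.314)(654.4)/(8×22744) = 5440.7/181952 = 0.02990 dm³/mol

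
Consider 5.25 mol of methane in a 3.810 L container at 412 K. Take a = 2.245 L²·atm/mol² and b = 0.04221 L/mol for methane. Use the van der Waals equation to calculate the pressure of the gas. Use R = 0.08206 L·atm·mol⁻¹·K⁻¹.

P = nRT/(V − nb) − a n²/V²
nRT/(V − nb) = (5.25)(0.08206)(412)/(3.810 − 5.25×0.04221) = 177.50/3.5884 = 49.465 atm
a n²/V² = (2.245)(5.25)²/(3.810)² = 4.2627 atm
P = 49.465 − 4.2627 = 45.20 atm

P ≈ 45.20 atm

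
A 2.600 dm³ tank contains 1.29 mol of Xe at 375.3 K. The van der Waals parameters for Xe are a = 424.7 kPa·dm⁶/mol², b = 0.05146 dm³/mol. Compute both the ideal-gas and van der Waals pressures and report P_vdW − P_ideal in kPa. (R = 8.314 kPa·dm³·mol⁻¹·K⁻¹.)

ΔP ≈ -64.0 kPa

Ideal: P_ideal = nRT/V = (1.29)(8.314)(375.3)/2.600 = 1548.12 kPa
vdW: P = nRT/(V − nb) − a n²/V² = 4025.12/2.53362 − 706.743/6.76000 = 1588.68 − 104.548 = 1484.13 kPa
ΔP = 1484.13 − 1548.12 = -64.0 kPa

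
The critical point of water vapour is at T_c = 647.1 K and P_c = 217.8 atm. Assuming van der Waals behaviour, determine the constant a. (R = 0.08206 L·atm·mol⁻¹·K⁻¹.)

From T_c = 8a/(27Rb) and P_c = a/(27b²): a = 27 R² T_c²/(64 P_c).
a = 27×(0.08206)²×(647.1)²/(64×217.8) = 76132/13939 = 5.462 L²·atm/mol²

a ≈ 5.462 L²·atm/mol²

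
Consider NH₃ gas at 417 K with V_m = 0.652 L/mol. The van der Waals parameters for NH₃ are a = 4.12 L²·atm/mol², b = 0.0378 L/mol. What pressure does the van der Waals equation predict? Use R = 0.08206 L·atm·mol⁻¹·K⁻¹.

P = RT/(V_m − b) − a/V_m²
RT/(V_m − b) = (0.08206)(417)/(0.652 − 0.0378) = 34.219/0.61420 = 55.713 atm
a/V_m² = 4.12/(0.652)² = 9.6917 atm
P = 55.713 − 9.6917 = 46.02 atm

P ≈ 46.02 atm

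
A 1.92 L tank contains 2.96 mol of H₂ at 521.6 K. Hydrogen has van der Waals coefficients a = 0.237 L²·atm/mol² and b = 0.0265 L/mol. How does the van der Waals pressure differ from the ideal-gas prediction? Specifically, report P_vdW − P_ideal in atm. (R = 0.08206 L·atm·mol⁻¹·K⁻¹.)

Ideal: P_ideal = nRT/V = (2.96)(0.08206)(521.6)/1.92 = 65.9872 atm
vdW: P = nRT/(V − nb) − a n²/V² = 126.695/1.84156 − 2.07650/3.68640 = 68.7976 − 0.563287 = 68.2343 atm
ΔP = 68.2343 − 65.9872 = 2.247 atm

ΔP ≈ 2.247 atm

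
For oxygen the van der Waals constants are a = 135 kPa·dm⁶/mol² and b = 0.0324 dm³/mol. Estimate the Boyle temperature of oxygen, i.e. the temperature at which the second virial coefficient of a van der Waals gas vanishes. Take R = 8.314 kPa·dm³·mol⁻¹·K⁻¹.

For a van der Waals gas the second virial coefficient B₂ = b − a/(RT) vanishes at T_B = a/(Rb).
T_B = 135/(8.314×0.0324) = 135/0.26937 = 501.2 K

T_B ≈ 501.2 K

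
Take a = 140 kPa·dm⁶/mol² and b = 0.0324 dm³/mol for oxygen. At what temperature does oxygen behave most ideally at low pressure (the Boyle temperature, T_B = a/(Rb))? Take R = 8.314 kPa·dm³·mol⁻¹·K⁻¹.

For a van der Waals gas the second virial coefficient B₂ = b − a/(RT) vanishes at T_B = a/(Rb).
T_B = 140/(8.314×0.0324) = 140/0.26937 = 519.7 K

T_B ≈ 519.7 K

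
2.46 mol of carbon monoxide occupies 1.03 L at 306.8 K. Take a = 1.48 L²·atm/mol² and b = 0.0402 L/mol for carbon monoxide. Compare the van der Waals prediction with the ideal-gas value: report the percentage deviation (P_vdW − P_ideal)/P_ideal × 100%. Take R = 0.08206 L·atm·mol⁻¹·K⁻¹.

-3.42 %

Ideal: P_ideal = nRT/V = (2.46)(0.08206)(306.8)/1.03 = 60.1291 atm
vdW: P = nRT/(V − nb) − a n²/V² = 61.9330/0.931108 − 8.95637/1.06090 = 66.5154 − 8.44224 = 58.0732 atm
% deviation = (58.0732 − 60.1291)/60.1291 × 100% = -3.42%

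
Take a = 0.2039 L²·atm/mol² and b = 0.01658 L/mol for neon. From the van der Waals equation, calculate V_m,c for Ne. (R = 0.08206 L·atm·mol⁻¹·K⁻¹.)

V_m,c ≈ 0.04974 L/mol

For a van der Waals gas, V_m,c = 3b.
V_m,c = 3×0.01658 = 0.04974 L/mol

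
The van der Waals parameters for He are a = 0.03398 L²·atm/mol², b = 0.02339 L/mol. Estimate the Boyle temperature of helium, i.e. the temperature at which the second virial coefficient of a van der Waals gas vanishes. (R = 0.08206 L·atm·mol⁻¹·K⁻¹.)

For a van der Waals gas the second virial coefficient B₂ = b − a/(RT) vanishes at T_B = a/(Rb).
T_B = 0.03398/(0.08206×0.02339) = 0.03398/0.0019194 = 17.70 K

T_B ≈ 17.70 K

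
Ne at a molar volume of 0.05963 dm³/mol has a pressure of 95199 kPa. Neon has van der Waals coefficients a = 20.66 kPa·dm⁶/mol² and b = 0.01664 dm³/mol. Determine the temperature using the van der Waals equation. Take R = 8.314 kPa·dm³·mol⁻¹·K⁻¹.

T = (P + a/V_m²)(V_m − b)/R
P + a/V_m² = 95199 + 20.66/(0.05963)² = 101009 kPa
V_m − b = 0.05963 − 0.01664 = 0.042990 dm³/mol
T = (101009)(0.042990)/8.314 = 522.3 K

T ≈ 522.3 K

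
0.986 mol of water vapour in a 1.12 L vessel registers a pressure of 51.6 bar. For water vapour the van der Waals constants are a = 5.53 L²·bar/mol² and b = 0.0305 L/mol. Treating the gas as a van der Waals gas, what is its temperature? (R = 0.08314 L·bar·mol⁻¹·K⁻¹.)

T = (P + a n²/V²)(V − nb)/(nR)
P + a n²/V² = 51.6 + (5.53)(0.986)²/(1.12)² = 55.886 bar
V − nb = 1.12 − (0.986)(0.0305) = 1.0899 L
T = (55.886)(1.0899)/((0.986)(0.08314)) = 743.0 K

T ≈ 743.0 K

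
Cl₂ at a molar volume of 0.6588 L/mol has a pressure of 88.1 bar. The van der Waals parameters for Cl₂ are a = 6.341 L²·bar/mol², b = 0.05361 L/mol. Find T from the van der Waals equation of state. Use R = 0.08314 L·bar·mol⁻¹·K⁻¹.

T ≈ 747.6 K

T = (P + a/V_m²)(V_m − b)/R
P + a/V_m² = 88.1 + 6.341/(0.6588)² = 102.71 bar
V_m − b = 0.6588 − 0.05361 = 0.60519 L/mol
T = (102.71)(0.60519)/0.08314 = 747.6 K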